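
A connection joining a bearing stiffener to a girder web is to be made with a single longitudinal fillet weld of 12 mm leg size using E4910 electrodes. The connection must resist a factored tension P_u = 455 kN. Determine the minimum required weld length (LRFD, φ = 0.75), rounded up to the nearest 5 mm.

L = 245 mm

E49XX → F_EXX = 490 MPa.
Throat t_e = 0.707 × 12 = 8.484 mm.
φr_n = 0.75 × 0.6 × 490 × 8.484 × 10⁻³ = 1.871 kN/mm.
L_req = P_u / φr_n = 455 / 1.871 = 243.2 mm total.
Round up → use L = 245 mm.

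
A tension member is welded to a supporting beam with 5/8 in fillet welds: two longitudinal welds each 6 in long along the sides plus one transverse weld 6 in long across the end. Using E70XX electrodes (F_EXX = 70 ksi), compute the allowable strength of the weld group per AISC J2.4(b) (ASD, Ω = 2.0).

t_e = 0.707 × 0.625 = 0.4419 in.
R_nwl = 0.6 × 70 × 0.4419 × 12 = 222.7 kip (longitudinal, 2 welds).
R_nwt = 0.6 × 70 × 0.4419 × 6 = 111.4 kip (transverse, base value).
(i) R_nwl + R_nwt = 334.1 kip; (ii) 0.85 R_nwl + 1.5 R_nwt = 356.3 kip.
R_n = max = 356.3 kip [governs: (ii)]; R_n/Ω = 178.2 kip.

R_n/Ω ≈ 178 kip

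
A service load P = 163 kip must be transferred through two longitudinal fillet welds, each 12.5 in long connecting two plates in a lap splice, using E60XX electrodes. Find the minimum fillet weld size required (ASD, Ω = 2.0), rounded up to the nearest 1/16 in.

w = 9/16 in

E60XX → F_EXX = 60 ksi.
Total weld length L = 25 in.
Required throat t_e = P × Ω / (0.6 F_EXX × L) = 163 × 2.0 / (0.6 × 60 × 25) = 0.3622 in.
Required leg w = t_e / 0.707 = 0.5123 in → use 9/16 in.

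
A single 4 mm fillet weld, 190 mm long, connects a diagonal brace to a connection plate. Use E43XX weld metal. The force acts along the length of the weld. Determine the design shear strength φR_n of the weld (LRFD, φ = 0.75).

φR_n ≈ 104 kN

E43XX → F_EXX = 430 MPa.
Effective throat t_e = 0.707 × 4 = 2.828 mm.
Total length L = 190 mm; A_we = 2.828 × 190 = 537.3 mm².
F_nw = 0.6 F_EXX = 0.6 × 430 = 258 MPa.
φR_n = 0.75 × 258 × 537.3 × 10⁻³ = 104 kN.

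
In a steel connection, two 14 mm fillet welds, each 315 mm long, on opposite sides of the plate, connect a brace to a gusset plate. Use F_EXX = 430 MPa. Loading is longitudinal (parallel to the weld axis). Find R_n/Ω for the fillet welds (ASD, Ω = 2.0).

Effective throat t_e = 0.707 × 14 = 9.898 mm.
Total length L = 630 mm; A_we = 9.898 × 630 = 6236 mm².
F_nw = 0.6 F_EXX = 0.6 × 430 = 258 MPa.
R_n = 258 × 6236 × 10⁻³ = 1609 kN; R_n/Ω = 1609/2.0 = 804.4 kN.

R_n/Ω ≈ 804 kN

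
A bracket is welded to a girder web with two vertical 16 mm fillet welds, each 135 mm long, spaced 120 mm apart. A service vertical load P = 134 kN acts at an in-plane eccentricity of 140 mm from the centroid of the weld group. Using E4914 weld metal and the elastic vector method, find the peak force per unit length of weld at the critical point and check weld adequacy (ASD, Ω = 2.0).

E49XX → F_EXX = 490 MPa.
Total weld length L_w = 270 mm. Treat welds as unit-width lines.
Polar moment about centroid: J = 2[d³/12 + d(b/2)²] = 2[135³/12 + 135×60²] = 1382000 mm³.
Direct shear f_v = P/L_w = 134×10³ / 270 = 496.3 N/mm (vertical).
Torsion M = P·e = 134×10³ × 140 = 18760000 N·mm.
Critical point at (x, y) = (60, 67.5) from centroid. f_tx = M·y/J = 916.2 N/mm; f_ty = M·x/J = 814.4 N/mm.
Resultant f_max = √[f_tx² + (f_v + f_ty)²] = √[916.2² + (496.3 + 814.4)²] = 1599 N/mm.
Capacity per unit length: r_n/Ω = (1/2.0) × 0.6 × 490 × (0.707 × 16) = 1663 N/mm.
1599 ≤ 1663 → adequate.

f_max ≈ 1600 N/mm; adequate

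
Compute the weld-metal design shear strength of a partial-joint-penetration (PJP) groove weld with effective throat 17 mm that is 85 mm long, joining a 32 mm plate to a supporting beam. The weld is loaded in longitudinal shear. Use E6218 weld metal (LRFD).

E62XX → F_EXX = 620 MPa.
Effective throat (given) t_e = 17 mm.
A_we = 17 × 85 = 1445 mm².
F_nw = 0.6 F_EXX = 372 MPa.
φR_n = 0.75 × 372 × 1445 × 10⁻³ = 403.2 kN.

φR_n ≈ 403 kN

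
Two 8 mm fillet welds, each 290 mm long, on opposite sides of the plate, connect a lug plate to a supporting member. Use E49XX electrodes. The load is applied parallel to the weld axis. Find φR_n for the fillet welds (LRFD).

φR_n ≈ 723 kN

E49XX → F_EXX = 490 MPa.
Effective throat t_e = 0.707 × 8 = 5.656 mm.
Total length L = 580 mm; A_we = 5.656 × 580 = 3280 mm².
F_nw = 0.6 F_EXX = 0.6 × 490 = 294 MPa.
φR_n = 0.75 × 294 × 3280 × 10⁻³ = 723.3 kN.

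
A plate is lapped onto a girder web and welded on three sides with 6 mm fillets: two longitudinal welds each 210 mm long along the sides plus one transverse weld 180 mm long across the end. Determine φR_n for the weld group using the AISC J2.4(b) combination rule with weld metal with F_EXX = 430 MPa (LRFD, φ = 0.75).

φR_n ≈ 515 kN

t_e = 0.707 × 6 = 4.242 mm.
R_nwl = 0.6 × 430 × 4.242 × 420 × 10⁻³ = 459.7 kN (longitudinal, 2 welds).
R_nwt = 0.6 × 430 × 4.242 × 180 × 10⁻³ = 197 kN (transverse, base value).
(i) R_nwl + R_nwt = 656.7 kN; (ii) 0.85 R_nwl + 1.5 R_nwt = 686.2 kN.
R_n = max = 686.2 kN [governs: (ii)]; φR_n = 514.7 kN.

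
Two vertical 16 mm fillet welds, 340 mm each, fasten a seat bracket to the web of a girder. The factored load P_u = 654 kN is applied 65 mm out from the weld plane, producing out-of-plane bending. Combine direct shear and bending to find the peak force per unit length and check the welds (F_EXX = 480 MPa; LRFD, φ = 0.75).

f_max ≈ 1460 N/mm; adequate

L_w = 2 × 340 = 680 mm; section modulus (unit throat) S = 2 × L²/6 = 38530 mm².
Direct shear f_v = P/L_w = 654×10³/680 = 961.8 N/mm.
Moment M = P × e = 654×10³ × 65 = 42510000 N·mm; bending f_b = M/S = 1103 N/mm.
f_max = √(f_v² + f_b²) = √(961.8² + 1103²) = 1464 N/mm.
φr_n = 0.75 × 0.6 × 480 × (0.707 × 16) = 2443 N/mm → adequate.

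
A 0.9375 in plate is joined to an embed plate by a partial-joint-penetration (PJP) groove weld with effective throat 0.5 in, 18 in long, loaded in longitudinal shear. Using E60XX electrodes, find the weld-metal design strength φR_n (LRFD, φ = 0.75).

φR_n ≈ 243 kip

E60XX → F_EXX = 60 ksi.
Effective throat (given) t_e = 0.5 in.
A_we = 0.5 × 18 = 9 in².
F_nw = 0.6 F_EXX = 36 ksi.
φR_n = 0.75 × 36 × 9 = 243 kip.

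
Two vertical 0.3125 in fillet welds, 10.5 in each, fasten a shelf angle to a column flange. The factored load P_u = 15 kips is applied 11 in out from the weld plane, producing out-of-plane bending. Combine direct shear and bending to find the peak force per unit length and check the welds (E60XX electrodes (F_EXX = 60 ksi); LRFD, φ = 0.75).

L_w = 2 × 10.5 = 21 in; section modulus (unit throat) S = 2 × L²/6 = 36.75 in².
Direct shear f_v = P/L_w = 15/21 = 0.7143 kip/in.
Moment M = P × e = 15 × 11 = 165 kip·in; bending f_b = M/S = 4.49 kip/in.
f_max = √(f_v² + f_b²) = √(0.7143² + 4.49²) = 4.546 kip/in.
φr_n = 0.75 × 0.6 × 60 × (0.707 × 0.3125) = 5.965 kip/in → adequate.

f_max ≈ 4.55 kip/in; adequate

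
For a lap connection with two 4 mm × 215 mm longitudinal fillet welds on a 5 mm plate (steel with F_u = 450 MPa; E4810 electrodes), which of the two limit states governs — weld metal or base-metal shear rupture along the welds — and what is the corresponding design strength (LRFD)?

E48XX → F_EXX = 480 MPa.
t_e = 0.707 × 4 = 2.828 mm; L = 430 mm.
Weld metal: φR_n = 0.75 × 0.6 × 480 × 2.828 × 430 × 10⁻³ = 262.7 kN.
Base metal (shear rupture): φR_n = 0.75 × 0.6 × 450 × 5 × 430 × 10⁻³ = 435.4 kN.
Governing: weld metal.

φR_n ≈ 263 kN (weld metal governs)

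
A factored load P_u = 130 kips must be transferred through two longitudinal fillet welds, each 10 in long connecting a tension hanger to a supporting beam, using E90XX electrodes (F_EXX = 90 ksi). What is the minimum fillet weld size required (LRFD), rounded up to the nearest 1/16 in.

w = 1/4 in

Total weld length L = 20 in.
Required throat t_e = P_u / (φ × 0.6 F_EXX × L) = 130 / (0.75 × 0.6 × 90 × 20) = 0.1605 in.
Required leg w = t_e / 0.707 = 0.227 in → use 1/4 in.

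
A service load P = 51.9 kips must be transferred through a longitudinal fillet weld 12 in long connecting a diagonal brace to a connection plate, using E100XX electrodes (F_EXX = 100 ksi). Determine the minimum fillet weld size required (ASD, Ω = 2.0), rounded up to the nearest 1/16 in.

w = 1/4 in

Total weld length L = 12 in.
Required throat t_e = P × Ω / (0.6 F_EXX × L) = 51.9 × 2.0 / (0.6 × 100 × 12) = 0.1442 in.
Required leg w = t_e / 0.707 = 0.2039 in → use 1/4 in.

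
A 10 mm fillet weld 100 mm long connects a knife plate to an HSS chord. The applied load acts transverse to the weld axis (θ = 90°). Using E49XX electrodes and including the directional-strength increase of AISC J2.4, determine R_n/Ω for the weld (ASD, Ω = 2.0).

R_n/Ω ≈ 156 kN

E49XX → F_EXX = 490 MPa.
t_e = 0.707 × 10 = 7.07 mm; A_we = 7.07 × 100 = 707 mm².
Directional factor: 1.0 + 0.5 sin^1.5(90°) = 1.5.
F_nw = 0.6 × 490 × 1.5 = 441 MPa.
R_n/Ω = (441 × 707) / 2.0 × 10⁻³ = 155.9 kN.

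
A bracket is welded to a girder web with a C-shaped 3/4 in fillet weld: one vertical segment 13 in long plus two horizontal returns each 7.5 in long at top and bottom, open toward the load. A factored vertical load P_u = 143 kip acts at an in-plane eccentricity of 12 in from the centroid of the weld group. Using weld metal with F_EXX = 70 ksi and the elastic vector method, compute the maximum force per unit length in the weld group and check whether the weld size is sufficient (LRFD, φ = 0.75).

f_max ≈ 18.5 kip/in; NOT adequate

Total weld length L_w = 28 in. Treat welds as unit-width lines.
Centroid: x̄ = 2×7.5×3.75 / 28 = 2.009 in from the vertical weld.
Polar moment about centroid: J = I_x + I_y = [13³/12 + 2×7.5×6.5²] + [13×2.009² + 2(7.5³/12 + 7.5×1.741²)] = 985.1 in³.
Direct shear f_v = P/L_w = 143 / 28 = 5.107 kip/in (vertical).
Torsion M = P·e = 143 × 12 = 1716 kip·in.
Critical point at (x, y) = (5.491, 6.5) from centroid. f_tx = M·y/J = 11.32 kip/in; f_ty = M·x/J = 9.565 kip/in.
Resultant f_max = √[f_tx² + (f_v + f_ty)²] = √[11.32² + (5.107 + 9.565)²] = 18.53 kip/in.
Capacity per unit length: φr_n = 0.75 × 0.6 × 70 × (0.707 × 0.75) = 16.7 kip/in.
18.53 > 16.7 → NOT adequate.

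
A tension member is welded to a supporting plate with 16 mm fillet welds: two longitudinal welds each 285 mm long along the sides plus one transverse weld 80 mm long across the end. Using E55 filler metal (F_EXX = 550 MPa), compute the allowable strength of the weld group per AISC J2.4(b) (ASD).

t_e = 0.707 × 16 = 11.31 mm.
R_nwl = 0.6 × 550 × 11.31 × 570 × 10⁻³ = 2128 kN (longitudinal, 2 welds).
R_nwt = 0.6 × 550 × 11.31 × 80 × 10⁻³ = 298.6 kN (transverse, base value).
(i) R_nwl + R_nwt = 2426 kN; (ii) 0.85 R_nwl + 1.5 R_nwt = 2257 kN.
R_n = max = 2426 kN [governs: (i)]; R_n/Ω = 1213 kN.

R_n/Ω ≈ 1210 kN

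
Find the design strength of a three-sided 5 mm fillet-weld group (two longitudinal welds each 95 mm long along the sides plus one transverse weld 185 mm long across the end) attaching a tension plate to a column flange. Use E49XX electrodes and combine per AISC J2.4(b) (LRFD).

E49XX → F_EXX = 490 MPa.
t_e = 0.707 × 5 = 3.535 mm.
R_nwl = 0.6 × 490 × 3.535 × 190 × 10⁻³ = 197.5 kN (longitudinal, 2 welds).
R_nwt = 0.6 × 490 × 3.535 × 185 × 10⁻³ = 192.3 kN (transverse, base value).
(i) R_nwl + R_nwt = 389.7 kN; (ii) 0.85 R_nwl + 1.5 R_nwt = 456.2 kN.
R_n = max = 456.2 kN [governs: (ii)]; φR_n = 342.2 kN.

φR_n ≈ 342 kN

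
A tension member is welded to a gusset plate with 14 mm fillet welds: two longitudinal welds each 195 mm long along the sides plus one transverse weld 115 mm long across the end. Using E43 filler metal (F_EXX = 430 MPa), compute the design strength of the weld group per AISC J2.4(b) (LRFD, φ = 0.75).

t_e = 0.707 × 14 = 9.898 mm.
R_nwl = 0.6 × 430 × 9.898 × 390 × 10⁻³ = 995.9 kN (longitudinal, 2 welds).
R_nwt = 0.6 × 430 × 9.898 × 115 × 10⁻³ = 293.7 kN (transverse, base value).
(i) R_nwl + R_nwt = 1290 kN; (ii) 0.85 R_nwl + 1.5 R_nwt = 1287 kN.
R_n = max = 1290 kN [governs: (i)]; φR_n = 967.2 kN.

φR_n ≈ 967 kN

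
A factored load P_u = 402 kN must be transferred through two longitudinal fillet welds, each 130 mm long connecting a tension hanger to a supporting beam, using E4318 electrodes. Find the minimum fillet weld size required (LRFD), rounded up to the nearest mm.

E43XX → F_EXX = 430 MPa.
Total weld length L = 260 mm.
Required throat t_e = P_u / (φ × 0.6 F_EXX × L) = 402 / (0.75 × 0.6 × 430 × 260 × 10⁻³) = 7.99 mm.
Required leg w = t_e / 0.707 = 11.3 mm → use 12 mm.

w = 12 mm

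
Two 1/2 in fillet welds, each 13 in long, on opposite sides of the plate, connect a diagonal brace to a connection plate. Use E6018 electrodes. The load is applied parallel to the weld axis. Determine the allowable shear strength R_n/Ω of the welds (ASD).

E60XX → F_EXX = 60 ksi.
Effective throat t_e = 0.707 × 0.5 = 0.3535 in.
Total length L = 26 in; A_we = 0.3535 × 26 = 9.191 in².
F_nw = 0.6 F_EXX = 0.6 × 60 = 36 ksi.
R_n = 36 × 9.191 = 330.9 kips; R_n/Ω = 330.9/2.0 = 165.4 kips.

R_n/Ω ≈ 165 kips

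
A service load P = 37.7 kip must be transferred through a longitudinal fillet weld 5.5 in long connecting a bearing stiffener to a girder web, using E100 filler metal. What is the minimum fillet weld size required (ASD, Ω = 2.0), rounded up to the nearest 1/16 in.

E100XX → F_EXX = 100 ksi.
Total weld length L = 5.5 in.
Required throat t_e = P × Ω / (0.6 F_EXX × L) = 37.7 × 2.0 / (0.6 × 100 × 5.5) = 0.2285 in.
Required leg w = t_e / 0.707 = 0.3232 in → use 3/8 in.

w = 3/8 in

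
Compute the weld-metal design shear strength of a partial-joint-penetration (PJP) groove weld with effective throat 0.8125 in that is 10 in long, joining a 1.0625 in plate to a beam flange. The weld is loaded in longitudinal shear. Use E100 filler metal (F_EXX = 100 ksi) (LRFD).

Effective throat (given) t_e = 0.8125 in.
A_we = 0.8125 × 10 = 8.125 in².
F_nw = 0.6 F_EXX = 60 ksi.
φR_n = 0.75 × 60 × 8.125 = 365.6 kips.

φR_n ≈ 366 kips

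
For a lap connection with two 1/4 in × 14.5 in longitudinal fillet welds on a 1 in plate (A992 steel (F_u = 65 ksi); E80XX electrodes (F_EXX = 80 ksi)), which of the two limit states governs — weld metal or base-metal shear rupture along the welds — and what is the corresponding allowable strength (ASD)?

R_n/Ω ≈ 123 kip (weld metal governs)

t_e = 0.707 × 0.25 = 0.1767 in; L = 29 in.
Weld metal: R_n/Ω = (1/2.0) × 0.6 × 80 × 0.1767 × 29 = 123 kip.
Base metal (shear rupture): R_n/Ω = (1/2.0) × 0.6 × 65 × 1 × 29 = 565.5 kip.
Governing: weld metal.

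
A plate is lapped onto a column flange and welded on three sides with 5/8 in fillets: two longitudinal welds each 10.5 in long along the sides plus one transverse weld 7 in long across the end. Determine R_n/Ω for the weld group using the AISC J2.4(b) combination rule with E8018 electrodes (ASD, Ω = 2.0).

E80XX → F_EXX = 80 ksi.
t_e = 0.707 × 0.625 = 0.4419 in.
R_nwl = 0.6 × 80 × 0.4419 × 21 = 445.4 kips (longitudinal, 2 welds).
R_nwt = 0.6 × 80 × 0.4419 × 7 = 148.5 kips (transverse, base value).
(i) R_nwl + R_nwt = 593.9 kips; (ii) 0.85 R_nwl + 1.5 R_nwt = 601.3 kips.
R_n = max = 601.3 kips [governs: (ii)]; R_n/Ω = 300.7 kips.

R_n/Ω ≈ 301 kips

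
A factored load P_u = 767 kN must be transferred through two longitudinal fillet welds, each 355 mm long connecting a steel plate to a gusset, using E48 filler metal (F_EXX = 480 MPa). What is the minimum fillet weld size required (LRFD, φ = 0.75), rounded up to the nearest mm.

Total weld length L = 710 mm.
Required throat t_e = P_u / (φ × 0.6 F_EXX × L) = 767 / (0.75 × 0.6 × 480 × 710 × 10⁻³) = 5.001 mm.
Required leg w = t_e / 0.707 = 7.074 mm → use 8 mm.

w = 8 mm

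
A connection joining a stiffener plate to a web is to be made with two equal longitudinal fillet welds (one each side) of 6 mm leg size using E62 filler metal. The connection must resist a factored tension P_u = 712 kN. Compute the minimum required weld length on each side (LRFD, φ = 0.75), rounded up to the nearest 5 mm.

E62XX → F_EXX = 620 MPa.
Throat t_e = 0.707 × 6 = 4.242 mm.
φr_n = 0.75 × 0.6 × 620 × 4.242 × 10⁻³ = 1.184 kN/mm.
L_req = P_u / φr_n = 712 / 1.184 = 601.6 mm total.
Per side: 601.6 / 2 = 300.8 mm.
Round up → use L = 305 mm on each side.

L = 305 mm on each side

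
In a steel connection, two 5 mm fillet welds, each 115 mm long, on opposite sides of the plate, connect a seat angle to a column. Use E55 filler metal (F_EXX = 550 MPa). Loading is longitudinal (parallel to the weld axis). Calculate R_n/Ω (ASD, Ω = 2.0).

R_n/Ω ≈ 134 kN

Effective throat t_e = 0.707 × 5 = 3.535 mm.
Total length L = 230 mm; A_we = 3.535 × 230 = 813 mm².
F_nw = 0.6 F_EXX = 0.6 × 550 = 330 MPa.
R_n = 330 × 813 × 10⁻³ = 268.3 kN; R_n/Ω = 268.3/2.0 = 134.2 kN.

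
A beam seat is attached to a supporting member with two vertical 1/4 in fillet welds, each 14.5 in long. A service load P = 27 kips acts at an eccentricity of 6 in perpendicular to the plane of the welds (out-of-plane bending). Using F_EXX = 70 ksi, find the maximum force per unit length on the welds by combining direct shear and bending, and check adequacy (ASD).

L_w = 2 × 14.5 = 29 in; section modulus (unit throat) S = 2 × L²/6 = 70.08 in².
Direct shear f_v = P/L_w = 27/29 = 0.931 kip/in.
Moment M = P × e = 27 × 6 = 162 kip·in; bending f_b = M/S = 2.312 kip/in.
f_max = √(f_v² + f_b²) = √(0.931² + 2.312²) = 2.492 kip/in.
r_n/Ω = (1/2.0) × 0.6 × 70 × (0.707 × 0.25) = 3.712 kip/in → adequate.

f_max ≈ 2.49 kip/in; adequate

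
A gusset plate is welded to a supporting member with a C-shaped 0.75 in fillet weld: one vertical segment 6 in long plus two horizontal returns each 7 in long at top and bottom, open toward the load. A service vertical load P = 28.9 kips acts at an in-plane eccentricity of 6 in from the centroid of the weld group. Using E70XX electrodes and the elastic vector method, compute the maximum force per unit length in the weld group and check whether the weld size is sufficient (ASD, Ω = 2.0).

E70XX → F_EXX = 70 ksi.
Total weld length L_w = 20 in. Treat welds as unit-width lines.
Centroid: x̄ = 2×7×3.5 / 20 = 2.45 in from the vertical weld.
Polar moment about centroid: J = I_x + I_y = [6³/12 + 2×7×3²] + [6×2.45² + 2(7³/12 + 7×1.05²)] = 252.6 in³.
Direct shear f_v = P/L_w = 28.9 / 20 = 1.445 kip/in (vertical).
Torsion M = P·e = 28.9 × 6 = 173.4 kip·in.
Critical point at (x, y) = (4.55, 3) from centroid. f_tx = M·y/J = 2.059 kip/in; f_ty = M·x/J = 3.123 kip/in.
Resultant f_max = √[f_tx² + (f_v + f_ty)²] = √[2.059² + (1.445 + 3.123)²] = 5.011 kip/in.
Capacity per unit length: r_n/Ω = (1/2.0) × 0.6 × 70 × (0.707 × 0.75) = 11.14 kip/in.
5.011 ≤ 11.14 → adequate.

f_max ≈ 5.01 kip/in; adequate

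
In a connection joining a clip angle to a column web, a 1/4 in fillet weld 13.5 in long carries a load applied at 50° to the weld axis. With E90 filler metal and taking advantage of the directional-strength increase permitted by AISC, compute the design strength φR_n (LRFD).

φR_n ≈ 129 kips

E90XX → F_EXX = 90 ksi.
t_e = 0.707 × 0.25 = 0.1767 in; A_we = 0.1767 × 13.5 = 2.386 in².
Directional factor: 1.0 + 0.5 sin^1.5(50°) = 1.335.
F_nw = 0.6 × 90 × 1.335 = 72.1 ksi.
φR_n = 0.75 × 72.1 × 2.386 = 129 kips.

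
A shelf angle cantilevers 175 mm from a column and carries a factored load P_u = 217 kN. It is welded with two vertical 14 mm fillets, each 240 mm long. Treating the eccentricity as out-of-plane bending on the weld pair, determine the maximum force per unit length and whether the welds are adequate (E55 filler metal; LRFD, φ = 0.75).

f_max ≈ 2030 N/mm; adequate

E55XX → F_EXX = 550 MPa.
L_w = 2 × 240 = 480 mm; section modulus (unit throat) S = 2 × L²/6 = 19200 mm².
Direct shear f_v = P/L_w = 217×10³/480 = 452.1 N/mm.
Moment M = P × e = 217×10³ × 175 = 37975000 N·mm; bending f_b = M/S = 1978 N/mm.
f_max = √(f_v² + f_b²) = √(452.1² + 1978²) = 2029 N/mm.
φr_n = 0.75 × 0.6 × 550 × (0.707 × 14) = 2450 N/mm → adequate.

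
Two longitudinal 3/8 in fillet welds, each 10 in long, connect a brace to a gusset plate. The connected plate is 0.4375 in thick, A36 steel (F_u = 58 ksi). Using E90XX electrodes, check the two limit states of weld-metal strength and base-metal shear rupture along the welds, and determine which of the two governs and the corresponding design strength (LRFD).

φR_n ≈ 215 kips (weld metal governs)

E90XX → F_EXX = 90 ksi.
t_e = 0.707 × 0.375 = 0.2651 in; L = 20 in.
Weld metal: φR_n = 0.75 × 0.6 × 90 × 0.2651 × 20 = 214.8 kips.
Base metal (shear rupture): φR_n = 0.75 × 0.6 × 58 × 0.4375 × 20 = 228.4 kips.
Governing: weld metal.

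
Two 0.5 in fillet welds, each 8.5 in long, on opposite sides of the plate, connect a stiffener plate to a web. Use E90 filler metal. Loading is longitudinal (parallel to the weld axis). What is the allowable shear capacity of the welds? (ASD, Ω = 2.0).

R_n/Ω ≈ 162 kips

E90XX → F_EXX = 90 ksi.
Effective throat t_e = 0.707 × 0.5 = 0.3535 in.
Total length L = 17 in; A_we = 0.3535 × 17 = 6.01 in².
F_nw = 0.6 F_EXX = 0.6 × 90 = 54 ksi.
R_n = 54 × 6.01 = 324.5 kips; R_n/Ω = 324.5/2.0 = 162.3 kips.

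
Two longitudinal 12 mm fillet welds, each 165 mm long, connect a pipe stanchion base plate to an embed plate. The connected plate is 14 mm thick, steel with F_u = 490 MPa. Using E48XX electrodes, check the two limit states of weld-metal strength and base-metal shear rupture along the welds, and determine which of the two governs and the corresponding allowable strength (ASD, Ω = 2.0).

E48XX → F_EXX = 480 MPa.
t_e = 0.707 × 12 = 8.484 mm; L = 330 mm.
Weld metal: R_n/Ω = (1/2.0) × 0.6 × 480 × 8.484 × 330 × 10⁻³ = 403.2 kN.
Base metal (shear rupture): R_n/Ω = (1/2.0) × 0.6 × 490 × 14 × 330 × 10⁻³ = 679.1 kN.
Governing: weld metal.

R_n/Ω ≈ 403 kN (weld metal governs)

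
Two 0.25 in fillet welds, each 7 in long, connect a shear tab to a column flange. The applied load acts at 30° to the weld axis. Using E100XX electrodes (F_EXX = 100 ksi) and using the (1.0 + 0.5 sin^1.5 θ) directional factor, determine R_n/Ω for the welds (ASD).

R_n/Ω ≈ 87.4 kip

t_e = 0.707 × 0.25 = 0.1767 in; A_we = 0.1767 × 14 = 2.474 in².
Directional factor: 1.0 + 0.5 sin^1.5(30°) = 1.177.
F_nw = 0.6 × 100 × 1.177 = 70.61 ksi.
R_n/Ω = (70.61 × 2.474) / 2.0 = 87.36 kip.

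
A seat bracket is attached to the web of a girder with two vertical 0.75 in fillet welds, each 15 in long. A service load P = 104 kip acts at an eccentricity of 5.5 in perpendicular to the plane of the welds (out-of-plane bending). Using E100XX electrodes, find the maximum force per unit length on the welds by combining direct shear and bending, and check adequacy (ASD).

E100XX → F_EXX = 100 ksi.
L_w = 2 × 15 = 30 in; section modulus (unit throat) S = 2 × L²/6 = 75 in².
Direct shear f_v = P/L_w = 104/30 = 3.467 kip/in.
Moment M = P × e = 104 × 5.5 = 572 kip·in; bending f_b = M/S = 7.627 kip/in.
f_max = √(f_v² + f_b²) = √(3.467² + 7.627²) = 8.378 kip/in.
r_n/Ω = (1/2.0) × 0.6 × 100 × (0.707 × 0.75) = 15.91 kip/in → adequate.

f_max ≈ 8.38 kip/in; adequate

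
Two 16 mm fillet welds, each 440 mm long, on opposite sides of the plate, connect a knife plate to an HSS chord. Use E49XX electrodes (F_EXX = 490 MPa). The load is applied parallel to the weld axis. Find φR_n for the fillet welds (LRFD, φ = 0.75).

φR_n ≈ 2190 kN

Effective throat t_e = 0.707 × 16 = 11.31 mm.
Total length L = 880 mm; A_we = 11.31 × 880 = 9955 mm².
F_nw = 0.6 F_EXX = 0.6 × 490 = 294 MPa.
φR_n = 0.75 × 294 × 9955 × 10⁻³ = 2195 kN.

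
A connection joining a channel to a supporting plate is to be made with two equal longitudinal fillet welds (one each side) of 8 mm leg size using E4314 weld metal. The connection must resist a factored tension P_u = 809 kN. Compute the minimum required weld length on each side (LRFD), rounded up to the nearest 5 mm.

L = 370 mm on each side

E43XX → F_EXX = 430 MPa.
Throat t_e = 0.707 × 8 = 5.656 mm.
φr_n = 0.75 × 0.6 × 430 × 5.656 × 10⁻³ = 1.094 kN/mm.
L_req = P_u / φr_n = 809 / 1.094 = 739.2 mm total.
Per side: 739.2 / 2 = 369.6 mm.
Round up → use L = 370 mm on each side.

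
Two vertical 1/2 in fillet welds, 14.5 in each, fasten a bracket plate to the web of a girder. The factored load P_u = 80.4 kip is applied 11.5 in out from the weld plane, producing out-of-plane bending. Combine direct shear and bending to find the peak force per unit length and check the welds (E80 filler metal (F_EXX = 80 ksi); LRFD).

f_max ≈ 13.5 kip/in; NOT adequate

L_w = 2 × 14.5 = 29 in; section modulus (unit throat) S = 2 × L²/6 = 70.08 in².
Direct shear f_v = P/L_w = 80.4/29 = 2.772 kip/in.
Moment M = P × e = 80.4 × 11.5 = 924.6 kip·in; bending f_b = M/S = 13.19 kip/in.
f_max = √(f_v² + f_b²) = √(2.772² + 13.19²) = 13.48 kip/in.
φr_n = 0.75 × 0.6 × 80 × (0.707 × 0.5) = 12.73 kip/in → NOT adequate.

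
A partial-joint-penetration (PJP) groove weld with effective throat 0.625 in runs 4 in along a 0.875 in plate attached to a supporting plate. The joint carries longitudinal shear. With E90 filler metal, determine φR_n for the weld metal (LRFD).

E90XX → F_EXX = 90 ksi.
Effective throat (given) t_e = 0.625 in.
A_we = 0.625 × 4 = 2.5 in².
F_nw = 0.6 F_EXX = 54 ksi.
φR_n = 0.75 × 54 × 2.5 = 101.2 kips.

φR_n ≈ 101 kips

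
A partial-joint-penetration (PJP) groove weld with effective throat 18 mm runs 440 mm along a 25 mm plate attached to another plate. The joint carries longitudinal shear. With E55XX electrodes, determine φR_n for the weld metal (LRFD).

φR_n ≈ 1960 kN

E55XX → F_EXX = 550 MPa.
Effective throat (given) t_e = 18 mm.
A_we = 18 × 440 = 7920 mm².
F_nw = 0.6 F_EXX = 330 MPa.
φR_n = 0.75 × 330 × 7920 × 10⁻³ = 1960 kN.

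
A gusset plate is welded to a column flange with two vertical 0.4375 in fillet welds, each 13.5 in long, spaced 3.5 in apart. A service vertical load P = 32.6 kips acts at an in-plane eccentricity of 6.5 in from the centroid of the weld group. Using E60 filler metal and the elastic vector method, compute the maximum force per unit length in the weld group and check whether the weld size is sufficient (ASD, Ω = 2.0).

E60XX → F_EXX = 60 ksi.
Total weld length L_w = 27 in. Treat welds as unit-width lines.
Polar moment about centroid: J = 2[d³/12 + d(b/2)²] = 2[13.5³/12 + 13.5×1.75²] = 492.8 in³.
Direct shear f_v = P/L_w = 32.6 / 27 = 1.207 kip/in (vertical).
Torsion M = P·e = 32.6 × 6.5 = 211.9 kip·in.
Critical point at (x, y) = (1.75, 6.75) from centroid. f_tx = M·y/J = 2.903 kip/in; f_ty = M·x/J = 0.7526 kip/in.
Resultant f_max = √[f_tx² + (f_v + f_ty)²] = √[2.903² + (1.207 + 0.7526)²] = 3.502 kip/in.
Capacity per unit length: r_n/Ω = (1/2.0) × 0.6 × 60 × (0.707 × 0.4375) = 5.568 kip/in.
3.502 ≤ 5.568 → adequate.

f_max ≈ 3.5 kip/in; adequate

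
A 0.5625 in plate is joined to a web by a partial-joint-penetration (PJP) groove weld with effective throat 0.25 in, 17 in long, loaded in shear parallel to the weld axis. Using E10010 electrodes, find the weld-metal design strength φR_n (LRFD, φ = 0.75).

E100XX → F_EXX = 100 ksi.
Effective throat (given) t_e = 0.25 in.
A_we = 0.25 × 17 = 4.25 in².
F_nw = 0.6 F_EXX = 60 ksi.
φR_n = 0.75 × 60 × 4.25 = 191.2 kip.

φR_n ≈ 191 kip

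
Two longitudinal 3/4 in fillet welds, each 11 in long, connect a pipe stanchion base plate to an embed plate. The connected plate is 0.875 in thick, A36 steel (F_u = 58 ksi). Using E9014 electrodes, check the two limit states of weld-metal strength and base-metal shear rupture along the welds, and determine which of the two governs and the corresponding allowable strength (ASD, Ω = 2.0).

R_n/Ω ≈ 315 kips (weld metal governs)

E90XX → F_EXX = 90 ksi.
t_e = 0.707 × 0.75 = 0.5302 in; L = 22 in.
Weld metal: R_n/Ω = (1/2.0) × 0.6 × 90 × 0.5302 × 22 = 315 kips.
Base metal (shear rupture): R_n/Ω = (1/2.0) × 0.6 × 58 × 0.875 × 22 = 334.9 kips.
Governing: weld metal.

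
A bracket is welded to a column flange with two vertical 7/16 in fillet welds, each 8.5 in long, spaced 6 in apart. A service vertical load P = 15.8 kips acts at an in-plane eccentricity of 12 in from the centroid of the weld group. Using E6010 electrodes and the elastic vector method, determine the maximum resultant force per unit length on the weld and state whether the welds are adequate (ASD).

f_max ≈ 4.46 kip/in; adequate

E60XX → F_EXX = 60 ksi.
Total weld length L_w = 17 in. Treat welds as unit-width lines.
Polar moment about centroid: J = 2[d³/12 + d(b/2)²] = 2[8.5³/12 + 8.5×3²] = 255.4 in³.
Direct shear f_v = P/L_w = 15.8 / 17 = 0.9294 kip/in (vertical).
Torsion M = P·e = 15.8 × 12 = 189.6 kip·in.
Critical point at (x, y) = (3, 4.25) from centroid. f_tx = M·y/J = 3.156 kip/in; f_ty = M·x/J = 2.227 kip/in.
Resultant f_max = √[f_tx² + (f_v + f_ty)²] = √[3.156² + (0.9294 + 2.227)²] = 4.464 kip/in.
Capacity per unit length: r_n/Ω = (1/2.0) × 0.6 × 60 × (0.707 × 0.4375) = 5.568 kip/in.
4.464 ≤ 5.568 → adequate.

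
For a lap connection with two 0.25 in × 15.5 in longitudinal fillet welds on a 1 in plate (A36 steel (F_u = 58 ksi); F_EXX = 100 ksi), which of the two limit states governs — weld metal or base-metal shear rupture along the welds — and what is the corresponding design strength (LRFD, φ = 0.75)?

t_e = 0.707 × 0.25 = 0.1767 in; L = 31 in.
Weld metal: φR_n = 0.75 × 0.6 × 100 × 0.1767 × 31 = 246.6 kip.
Base metal (shear rupture): φR_n = 0.75 × 0.6 × 58 × 1 × 31 = 809.1 kip.
Governing: weld metal.

φR_n ≈ 247 kip (weld metal governs)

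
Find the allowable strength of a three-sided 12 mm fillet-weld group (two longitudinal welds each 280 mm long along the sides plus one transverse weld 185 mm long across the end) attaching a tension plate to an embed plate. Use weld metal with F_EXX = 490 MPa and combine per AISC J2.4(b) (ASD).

t_e = 0.707 × 12 = 8.484 mm.
R_nwl = 0.6 × 490 × 8.484 × 560 × 10⁻³ = 1397 kN (longitudinal, 2 welds).
R_nwt = 0.6 × 490 × 8.484 × 185 × 10⁻³ = 461.4 kN (transverse, base value).
(i) R_nwl + R_nwt = 1858 kN; (ii) 0.85 R_nwl + 1.5 R_nwt = 1879 kN.
R_n = max = 1879 kN [governs: (ii)]; R_n/Ω = 939.7 kN.

R_n/Ω ≈ 940 kN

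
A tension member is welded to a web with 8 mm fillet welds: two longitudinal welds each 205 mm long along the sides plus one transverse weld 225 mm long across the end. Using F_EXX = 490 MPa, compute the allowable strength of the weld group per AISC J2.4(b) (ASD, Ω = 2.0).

R_n/Ω ≈ 570 kN

t_e = 0.707 × 8 = 5.656 mm.
R_nwl = 0.6 × 490 × 5.656 × 410 × 10⁻³ = 681.8 kN (longitudinal, 2 welds).
R_nwt = 0.6 × 490 × 5.656 × 225 × 10⁻³ = 374.1 kN (transverse, base value).
(i) R_nwl + R_nwt = 1056 kN; (ii) 0.85 R_nwl + 1.5 R_nwt = 1141 kN.
R_n = max = 1141 kN [governs: (ii)]; R_n/Ω = 570.4 kN.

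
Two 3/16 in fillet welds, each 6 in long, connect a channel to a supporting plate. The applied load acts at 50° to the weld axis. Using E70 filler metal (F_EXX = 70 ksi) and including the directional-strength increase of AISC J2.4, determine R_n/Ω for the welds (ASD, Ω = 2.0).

R_n/Ω ≈ 44.6 kips

t_e = 0.707 × 0.1875 = 0.1326 in; A_we = 0.1326 × 12 = 1.591 in².
Directional factor: 1.0 + 0.5 sin^1.5(50°) = 1.335.
F_nw = 0.6 × 70 × 1.335 = 56.08 ksi.
R_n/Ω = (56.08 × 1.591) / 2.0 = 44.6 kips.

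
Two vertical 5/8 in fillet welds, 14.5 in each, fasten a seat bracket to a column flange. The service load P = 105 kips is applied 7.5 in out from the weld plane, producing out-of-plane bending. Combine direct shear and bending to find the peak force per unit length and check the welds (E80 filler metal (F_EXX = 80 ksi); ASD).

L_w = 2 × 14.5 = 29 in; section modulus (unit throat) S = 2 × L²/6 = 70.08 in².
Direct shear f_v = P/L_w = 105/29 = 3.621 kip/in.
Moment M = P × e = 105 × 7.5 = 787.5 kip·in; bending f_b = M/S = 11.24 kip/in.
f_max = √(f_v² + f_b²) = √(3.621² + 11.24²) = 11.81 kip/in.
r_n/Ω = (1/2.0) × 0.6 × 80 × (0.707 × 0.625) = 10.6 kip/in → NOT adequate.

f_max ≈ 11.8 kip/in; NOT adequate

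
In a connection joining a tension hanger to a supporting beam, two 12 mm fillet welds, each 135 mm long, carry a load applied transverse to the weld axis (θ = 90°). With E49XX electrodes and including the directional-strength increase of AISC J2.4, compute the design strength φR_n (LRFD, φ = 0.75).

φR_n ≈ 758 kN

E49XX → F_EXX = 490 MPa.
t_e = 0.707 × 12 = 8.484 mm; A_we = 8.484 × 270 = 2291 mm².
Directional factor: 1.0 + 0.5 sin^1.5(90°) = 1.5.
F_nw = 0.6 × 490 × 1.5 = 441 MPa.
φR_n = 0.75 × 441 × 2291 × 10⁻³ = 757.6 kN.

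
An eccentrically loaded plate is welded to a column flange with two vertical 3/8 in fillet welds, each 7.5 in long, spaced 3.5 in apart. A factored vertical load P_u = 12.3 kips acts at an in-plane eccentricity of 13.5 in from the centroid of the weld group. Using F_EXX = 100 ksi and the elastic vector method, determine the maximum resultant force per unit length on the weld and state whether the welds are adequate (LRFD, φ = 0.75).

f_max ≈ 6.3 kip/in; adequate

Total weld length L_w = 15 in. Treat welds as unit-width lines.
Polar moment about centroid: J = 2[d³/12 + d(b/2)²] = 2[7.5³/12 + 7.5×1.75²] = 116.2 in³.
Direct shear f_v = P/L_w = 12.3 / 15 = 0.82 kip/in (vertical).
Torsion M = P·e = 12.3 × 13.5 = 166.05 kip·in.
Critical point at (x, y) = (1.75, 3.75) from centroid. f_tx = M·y/J = 5.356 kip/in; f_ty = M·x/J = 2.5 kip/in.
Resultant f_max = √[f_tx² + (f_v + f_ty)²] = √[5.356² + (0.82 + 2.5)²] = 6.302 kip/in.
Capacity per unit length: φr_n = 0.75 × 0.6 × 100 × (0.707 × 0.375) = 11.93 kip/in.
6.302 ≤ 11.93 → adequate.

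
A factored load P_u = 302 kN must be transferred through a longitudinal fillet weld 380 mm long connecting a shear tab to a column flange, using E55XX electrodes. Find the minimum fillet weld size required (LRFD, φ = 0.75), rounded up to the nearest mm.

w = 5 mm

E55XX → F_EXX = 550 MPa.
Total weld length L = 380 mm.
Required throat t_e = P_u / (φ × 0.6 F_EXX × L) = 302 / (0.75 × 0.6 × 550 × 380 × 10⁻³) = 3.211 mm.
Required leg w = t_e / 0.707 = 4.542 mm → use 5 mm.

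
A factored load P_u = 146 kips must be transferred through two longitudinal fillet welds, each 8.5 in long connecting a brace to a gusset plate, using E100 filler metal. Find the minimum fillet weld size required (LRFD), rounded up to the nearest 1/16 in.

E100XX → F_EXX = 100 ksi.
Total weld length L = 17 in.
Required throat t_e = P_u / (φ × 0.6 F_EXX × L) = 146 / (0.75 × 0.6 × 100 × 17) = 0.1908 in.
Required leg w = t_e / 0.707 = 0.2699 in → use 5/16 in.

w = 5/16 in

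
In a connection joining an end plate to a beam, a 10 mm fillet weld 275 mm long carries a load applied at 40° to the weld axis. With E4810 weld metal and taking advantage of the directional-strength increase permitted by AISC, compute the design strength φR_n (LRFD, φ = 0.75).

E48XX → F_EXX = 480 MPa.
t_e = 0.707 × 10 = 7.07 mm; A_we = 7.07 × 275 = 1944 mm².
Directional factor: 1.0 + 0.5 sin^1.5(40°) = 1.258.
F_nw = 0.6 × 480 × 1.258 = 362.2 MPa.
φR_n = 0.75 × 362.2 × 1944 × 10⁻³ = 528.2 kN.

φR_n ≈ 528 kN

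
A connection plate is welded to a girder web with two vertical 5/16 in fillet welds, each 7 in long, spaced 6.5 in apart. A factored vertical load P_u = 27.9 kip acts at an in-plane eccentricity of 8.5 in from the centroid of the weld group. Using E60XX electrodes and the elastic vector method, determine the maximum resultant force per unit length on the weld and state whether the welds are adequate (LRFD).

f_max ≈ 7.03 kip/in; NOT adequate

E60XX → F_EXX = 60 ksi.
Total weld length L_w = 14 in. Treat welds as unit-width lines.
Polar moment about centroid: J = 2[d³/12 + d(b/2)²] = 2[7³/12 + 7×3.25²] = 205 in³.
Direct shear f_v = P/L_w = 27.9 / 14 = 1.993 kip/in (vertical).
Torsion M = P·e = 27.9 × 8.5 = 237.15 kip·in.
Critical point at (x, y) = (3.25, 3.5) from centroid. f_tx = M·y/J = 4.048 kip/in; f_ty = M·x/J = 3.759 kip/in.
Resultant f_max = √[f_tx² + (f_v + f_ty)²] = √[4.048² + (1.993 + 3.759)²] = 7.033 kip/in.
Capacity per unit length: φr_n = 0.75 × 0.6 × 60 × (0.707 × 0.3125) = 5.965 kip/in.
7.033 > 5.965 → NOT adequate.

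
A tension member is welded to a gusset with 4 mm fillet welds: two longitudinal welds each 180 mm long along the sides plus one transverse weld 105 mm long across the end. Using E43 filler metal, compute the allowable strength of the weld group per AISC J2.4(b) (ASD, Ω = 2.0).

R_n/Ω ≈ 170 kN

E43XX → F_EXX = 430 MPa.
t_e = 0.707 × 4 = 2.828 mm.
R_nwl = 0.6 × 430 × 2.828 × 360 × 10⁻³ = 262.7 kN (longitudinal, 2 welds).
R_nwt = 0.6 × 430 × 2.828 × 105 × 10⁻³ = 76.61 kN (transverse, base value).
(i) R_nwl + R_nwt = 339.3 kN; (ii) 0.85 R_nwl + 1.5 R_nwt = 338.2 kN.
R_n = max = 339.3 kN [governs: (i)]; R_n/Ω = 169.6 kN.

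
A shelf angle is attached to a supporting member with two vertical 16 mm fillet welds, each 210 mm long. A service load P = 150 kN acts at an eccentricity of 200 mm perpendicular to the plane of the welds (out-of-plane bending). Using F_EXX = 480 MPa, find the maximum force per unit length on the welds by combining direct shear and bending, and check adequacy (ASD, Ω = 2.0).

f_max ≈ 2070 N/mm; NOT adequate

L_w = 2 × 210 = 420 mm; section modulus (unit throat) S = 2 × L²/6 = 14700 mm².
Direct shear f_v = P/L_w = 150×10³/420 = 357.1 N/mm.
Moment M = P × e = 150×10³ × 200 = 30000000 N·mm; bending f_b = M/S = 2041 N/mm.
f_max = √(f_v² + f_b²) = √(357.1² + 2041²) = 2072 N/mm.
r_n/Ω = (1/2.0) × 0.6 × 480 × (0.707 × 16) = 1629 N/mm → NOT adequate.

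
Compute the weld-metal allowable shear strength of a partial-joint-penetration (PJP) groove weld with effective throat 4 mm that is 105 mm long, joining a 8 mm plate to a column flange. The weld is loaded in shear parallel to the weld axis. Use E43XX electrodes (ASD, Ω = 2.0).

E43XX → F_EXX = 430 MPa.
Effective throat (given) t_e = 4 mm.
A_we = 4 × 105 = 420 mm².
F_nw = 0.6 F_EXX = 258 MPa.
R_n/Ω = (258 × 420) / 2.0 × 10⁻³ = 54.18 kN.

R_n/Ω ≈ 54.2 kN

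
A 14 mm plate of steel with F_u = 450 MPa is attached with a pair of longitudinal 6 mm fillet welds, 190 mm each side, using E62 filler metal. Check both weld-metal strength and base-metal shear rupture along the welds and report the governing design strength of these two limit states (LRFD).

φR_n ≈ 450 kN (weld metal governs)

E62XX → F_EXX = 620 MPa.
t_e = 0.707 × 6 = 4.242 mm; L = 380 mm.
Weld metal: φR_n = 0.75 × 0.6 × 620 × 4.242 × 380 × 10⁻³ = 449.7 kN.
Base metal (shear rupture): φR_n = 0.75 × 0.6 × 450 × 14 × 380 × 10⁻³ = 1077 kN.
Governing: weld metal.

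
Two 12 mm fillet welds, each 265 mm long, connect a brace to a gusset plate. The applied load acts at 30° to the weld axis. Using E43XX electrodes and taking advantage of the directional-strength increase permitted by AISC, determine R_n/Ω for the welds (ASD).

R_n/Ω ≈ 683 kN

E43XX → F_EXX = 430 MPa.
t_e = 0.707 × 12 = 8.484 mm; A_we = 8.484 × 530 = 4497 mm².
Directional factor: 1.0 + 0.5 sin^1.5(30°) = 1.177.
F_nw = 0.6 × 430 × 1.177 = 303.6 MPa.
R_n/Ω = (303.6 × 4497) / 2.0 × 10⁻³ = 682.6 kN.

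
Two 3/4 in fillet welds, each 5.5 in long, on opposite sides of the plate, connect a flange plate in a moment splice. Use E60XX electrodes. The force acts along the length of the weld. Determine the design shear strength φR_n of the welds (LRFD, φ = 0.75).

φR_n ≈ 157 kip

E60XX → F_EXX = 60 ksi.
Effective throat t_e = 0.707 × 0.75 = 0.5302 in.
Total length L = 11 in; A_we = 0.5302 × 11 = 5.833 in².
F_nw = 0.6 F_EXX = 0.6 × 60 = 36 ksi.
φR_n = 0.75 × 36 × 5.833 = 157.5 kip.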